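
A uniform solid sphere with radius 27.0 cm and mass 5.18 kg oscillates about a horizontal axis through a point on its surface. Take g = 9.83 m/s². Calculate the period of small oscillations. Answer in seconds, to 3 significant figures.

1.23 s

I_cm = (2/5)mr² = 0.1510 kg·m². The pivot is at distance d = 0.270 m from the centre of mass.
By the parallel-axis theorem, I = I_cm + md² = 0.1510 + 0.3776 = 0.5287 kg·m².
T = 2π√(I/(mgd)) = 2π√(0.5287/(5.18 × 9.83 × 0.270)) = 1.23 s.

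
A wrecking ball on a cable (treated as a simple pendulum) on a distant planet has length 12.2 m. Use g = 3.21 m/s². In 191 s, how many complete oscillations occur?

T = 2π√(L/g) = 2π√(12.2/3.21) = 12.25 s.
Number of complete oscillations = ⌊191/12.25⌋ = ⌊15.59⌋ = 15.

15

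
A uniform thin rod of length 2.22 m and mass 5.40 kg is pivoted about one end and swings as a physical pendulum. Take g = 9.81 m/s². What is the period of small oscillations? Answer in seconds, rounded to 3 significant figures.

For a physical pendulum T = 2π√(I/(mgd)), with d = 1.110 m from pivot to centre of mass.
I_cm = mL²/12 = 5.40 × 2.22²/12 = 2.218 kg·m²; I = I_cm + md² = 2.218 + 5.40 × 1.110² = 8.871 kg·m².
T = 2π√(8.871/(5.40 × 9.81 × 1.110)) = 2.44 s.

2.44 s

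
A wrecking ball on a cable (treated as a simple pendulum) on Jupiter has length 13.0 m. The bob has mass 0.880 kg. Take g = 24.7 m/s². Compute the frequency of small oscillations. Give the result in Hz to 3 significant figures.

T = 2π√(L/g) = 2π√(13.0/24.7) = 4.558 s, so f = 1/T = 0.219 Hz.

0.219 Hz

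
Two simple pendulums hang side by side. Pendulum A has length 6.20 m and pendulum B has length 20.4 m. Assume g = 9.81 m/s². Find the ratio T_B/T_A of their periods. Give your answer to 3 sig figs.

1.81

T ∝ √L, so T_B/T_A = √(L_B/L_A) = √(20.4/6.20) = 1.81.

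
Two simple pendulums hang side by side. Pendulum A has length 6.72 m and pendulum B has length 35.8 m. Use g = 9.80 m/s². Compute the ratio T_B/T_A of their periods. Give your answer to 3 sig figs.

2.31

T ∝ √L, so T_B/T_A = √(L_B/L_A) = √(35.8/6.72) = 2.31.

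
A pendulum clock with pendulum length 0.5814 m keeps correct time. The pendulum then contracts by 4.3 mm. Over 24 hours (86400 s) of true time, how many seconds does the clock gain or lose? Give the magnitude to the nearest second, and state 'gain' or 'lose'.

T ∝ √L, so T'/T = √(0.57710/0.5814) = 0.996295.
In 86400 s of true time the clock registers 86400/0.996295 = 86721.3 s, so it gains 321 s.

gain 321 s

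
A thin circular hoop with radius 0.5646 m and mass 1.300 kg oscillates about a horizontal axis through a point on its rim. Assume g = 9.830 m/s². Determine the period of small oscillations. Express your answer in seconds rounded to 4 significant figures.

I_cm = mr² = 0.41441 kg·m². The pivot is at distance d = 0.5646 m from the centre of mass.
By the parallel-axis theorem, I = I_cm + md² = 0.41441 + 0.41441 = 0.82881 kg·m².
T = 2π√(I/(mgd)) = 2π√(0.82881/(1.300 × 9.830 × 0.5646)) = 2.130 s.

2.130 s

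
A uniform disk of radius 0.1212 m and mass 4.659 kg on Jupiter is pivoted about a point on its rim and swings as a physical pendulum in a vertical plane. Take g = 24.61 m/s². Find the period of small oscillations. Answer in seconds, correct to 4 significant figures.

0.5400 s

I_cm = ½mr² = 0.034219 kg·m². The pivot is at distance d = 0.1212 m from the centre of mass.
By the parallel-axis theorem, I = I_cm + md² = 0.034219 + 0.068438 = 0.10266 kg·m².
T = 2π√(I/(mgd)) = 2π√(0.10266/(4.659 × 24.61 × 0.1212)) = 0.5400 s.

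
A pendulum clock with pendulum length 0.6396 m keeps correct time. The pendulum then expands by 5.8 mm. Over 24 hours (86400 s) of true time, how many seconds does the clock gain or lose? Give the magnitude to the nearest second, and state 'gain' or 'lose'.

T ∝ √L, so T'/T = √(0.64540/0.6396) = 1.00452.
In 86400 s of true time the clock registers 86400/1.00452 = 86010.9 s, so it loses 389 s.

lose 389 s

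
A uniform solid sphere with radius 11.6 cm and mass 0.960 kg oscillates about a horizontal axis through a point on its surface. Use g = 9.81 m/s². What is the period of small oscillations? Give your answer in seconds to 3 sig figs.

0.808 s

I_cm = (2/5)mr² = 0.005167 kg·m². The pivot is at distance d = 0.116 m from the centre of mass.
By the parallel-axis theorem, I = I_cm + md² = 0.005167 + 0.01292 = 0.01808 kg·m².
T = 2π√(I/(mgd)) = 2π√(0.01808/(0.960 × 9.81 × 0.116)) = 0.808 s.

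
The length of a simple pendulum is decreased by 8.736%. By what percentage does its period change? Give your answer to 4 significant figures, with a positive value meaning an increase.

T ∝ √L, so T'/T = √(0.91264) = 0.95532.
Percentage change in T = (0.95532 − 1) × 100% = -4.468%.

-4.468%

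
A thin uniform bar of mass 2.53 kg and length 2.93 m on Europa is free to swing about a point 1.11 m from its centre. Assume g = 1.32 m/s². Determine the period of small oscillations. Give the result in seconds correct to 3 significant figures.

7.24 s

For a physical pendulum T = 2π√(I/(mgd)), with d = 1.110 m from pivot to centre of mass.
I_cm = mL²/12 = 2.53 × 2.93²/12 = 1.810 kg·m²; I = I_cm + md² = 1.810 + 2.53 × 1.110² = 4.927 kg·m².
T = 2π√(4.927/(2.53 × 1.32 × 1.110)) = 7.24 s.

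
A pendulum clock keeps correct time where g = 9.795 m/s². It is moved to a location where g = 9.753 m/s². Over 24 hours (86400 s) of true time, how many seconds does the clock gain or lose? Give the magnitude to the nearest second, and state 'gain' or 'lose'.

The clock's period scales as T ∝ 1/√g, so T'/T = √(9.795/9.753) = 1.00215.
In 86400 s of true time the clock registers 86400/1.00215 = 86214.6 s, so it loses 185 s.

lose 185 s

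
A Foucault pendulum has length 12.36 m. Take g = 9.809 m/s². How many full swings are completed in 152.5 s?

T = 2π√(L/g) = 2π√(12.36/9.809) = 7.0530 s.
Number of complete oscillations = ⌊152.5/7.0530⌋ = ⌊21.622⌋ = 21.

21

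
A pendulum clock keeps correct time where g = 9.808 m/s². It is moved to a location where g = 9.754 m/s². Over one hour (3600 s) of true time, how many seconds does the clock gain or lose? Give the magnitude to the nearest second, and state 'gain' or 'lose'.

lose 10 s

The clock's period scales as T ∝ 1/√g, so T'/T = √(9.808/9.754) = 1.00276.
In 3600 s of true time the clock registers 3600/1.00276 = 3590.1 s, so it loses 10 s.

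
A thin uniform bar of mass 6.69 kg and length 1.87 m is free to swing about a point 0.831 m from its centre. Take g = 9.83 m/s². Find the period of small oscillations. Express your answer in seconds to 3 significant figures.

2.18 s

For a physical pendulum T = 2π√(I/(mgd)), with d = 0.8310 m from pivot to centre of mass.
I_cm = mL²/12 = 6.69 × 1.87²/12 = 1.950 kg·m²; I = I_cm + md² = 1.950 + 6.69 × 0.8310² = 6.569 kg·m².
T = 2π√(6.569/(6.69 × 9.83 × 0.8310)) = 2.18 s.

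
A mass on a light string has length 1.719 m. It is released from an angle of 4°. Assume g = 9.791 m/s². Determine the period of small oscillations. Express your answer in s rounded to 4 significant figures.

T = 2π√(L/g) = 2π√(1.719/9.791) = 2π × 0.41901 = 2.633 s.

2.633 s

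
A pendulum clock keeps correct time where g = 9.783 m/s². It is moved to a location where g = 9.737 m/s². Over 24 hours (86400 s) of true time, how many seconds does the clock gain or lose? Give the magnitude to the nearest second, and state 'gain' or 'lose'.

The clock's period scales as T ∝ 1/√g, so T'/T = √(9.783/9.737) = 1.00236.
In 86400 s of true time the clock registers 86400/1.00236 = 86196.6 s, so it loses 203 s.

lose 203 s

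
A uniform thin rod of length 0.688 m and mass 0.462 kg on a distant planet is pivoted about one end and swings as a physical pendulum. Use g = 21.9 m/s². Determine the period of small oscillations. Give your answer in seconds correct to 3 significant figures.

For a physical pendulum T = 2π√(I/(mgd)), with d = 0.3440 m from pivot to centre of mass.
I_cm = mL²/12 = 0.462 × 0.688²/12 = 0.01822 kg·m²; I = I_cm + md² = 0.01822 + 0.462 × 0.3440² = 0.07289 kg·m².
T = 2π√(0.07289/(0.462 × 21.9 × 0.3440)) = 0.909 s.

0.909 s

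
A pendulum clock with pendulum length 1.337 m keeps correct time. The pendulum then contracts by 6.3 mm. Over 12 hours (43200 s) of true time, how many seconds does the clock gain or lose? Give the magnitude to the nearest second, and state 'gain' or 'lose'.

gain 102 s

T ∝ √L, so T'/T = √(1.33070/1.337) = 0.997641.
In 43200 s of true time the clock registers 43200/0.997641 = 43302.1 s, so it gains 102 s.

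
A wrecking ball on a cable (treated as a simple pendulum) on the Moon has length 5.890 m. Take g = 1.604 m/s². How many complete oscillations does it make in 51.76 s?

T = 2π√(L/g) = 2π√(5.890/1.604) = 12.040 s.
Number of complete oscillations = ⌊51.76/12.040⌋ = ⌊4.2989⌋ = 4.

4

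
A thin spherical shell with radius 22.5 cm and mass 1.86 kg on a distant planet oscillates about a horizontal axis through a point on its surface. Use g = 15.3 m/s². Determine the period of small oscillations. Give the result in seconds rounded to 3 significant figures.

0.984 s

I_cm = (2/3)mr² = 0.06277 kg·m². The pivot is at distance d = 0.225 m from the centre of mass.
By the parallel-axis theorem, I = I_cm + md² = 0.06277 + 0.09416 = 0.1569 kg·m².
T = 2π√(I/(mgd)) = 2π√(0.1569/(1.86 × 15.3 × 0.225)) = 0.984 s.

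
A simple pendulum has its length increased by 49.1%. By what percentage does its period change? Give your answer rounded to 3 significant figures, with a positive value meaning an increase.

22.1%

T ∝ √L, so T'/T = √(1.491) = 1.221.
Percentage change in T = (1.221 − 1) × 100% = 22.1%.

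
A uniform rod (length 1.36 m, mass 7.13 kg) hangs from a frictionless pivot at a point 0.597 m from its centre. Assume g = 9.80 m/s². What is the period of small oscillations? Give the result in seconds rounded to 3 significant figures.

For a physical pendulum T = 2π√(I/(mgd)), with d = 0.5970 m from pivot to centre of mass.
I_cm = mL²/12 = 7.13 × 1.36²/12 = 1.099 kg·m²; I = I_cm + md² = 1.099 + 7.13 × 0.5970² = 3.640 kg·m².
T = 2π√(3.640/(7.13 × 9.80 × 0.5970)) = 1.86 s.

1.86 s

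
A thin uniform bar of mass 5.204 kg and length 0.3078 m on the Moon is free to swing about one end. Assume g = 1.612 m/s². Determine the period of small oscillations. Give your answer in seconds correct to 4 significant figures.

2.242 s

For a physical pendulum T = 2π√(I/(mgd)), with d = 0.15390 m from pivot to centre of mass.
I_cm = mL²/12 = 5.204 × 0.3078²/12 = 0.041086 kg·m²; I = I_cm + md² = 0.041086 + 5.204 × 0.15390² = 0.16434 kg·m².
T = 2π√(0.16434/(5.204 × 1.612 × 0.15390)) = 2.242 s.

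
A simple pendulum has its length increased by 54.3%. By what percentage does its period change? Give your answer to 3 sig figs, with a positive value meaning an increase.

T ∝ √L, so T'/T = √(1.543) = 1.242.
Percentage change in T = (1.242 − 1) × 100% = 24.2%.

24.2%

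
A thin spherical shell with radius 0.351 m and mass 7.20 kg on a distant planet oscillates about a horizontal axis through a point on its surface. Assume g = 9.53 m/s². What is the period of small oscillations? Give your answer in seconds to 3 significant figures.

I_cm = (2/3)mr² = 0.5914 kg·m². The pivot is at distance d = 0.351 m from the centre of mass.
By the parallel-axis theorem, I = I_cm + md² = 0.5914 + 0.8870 = 1.478 kg·m².
T = 2π√(I/(mgd)) = 2π√(1.478/(7.20 × 9.53 × 0.351)) = 1.56 s.

1.56 s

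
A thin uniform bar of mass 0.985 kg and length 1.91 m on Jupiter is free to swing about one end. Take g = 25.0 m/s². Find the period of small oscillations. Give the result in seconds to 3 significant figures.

1.42 s

For a physical pendulum T = 2π√(I/(mgd)), with d = 0.9550 m from pivot to centre of mass.
I_cm = mL²/12 = 0.985 × 1.91²/12 = 0.2994 kg·m²; I = I_cm + md² = 0.2994 + 0.985 × 0.9550² = 1.198 kg·m².
T = 2π√(1.198/(0.985 × 25.0 × 0.9550)) = 1.42 s.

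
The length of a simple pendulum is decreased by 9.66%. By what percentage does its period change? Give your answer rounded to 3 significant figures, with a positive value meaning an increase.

-4.95%

T ∝ √L, so T'/T = √(0.9034) = 0.9505.
Percentage change in T = (0.9505 − 1) × 100% = -4.95%.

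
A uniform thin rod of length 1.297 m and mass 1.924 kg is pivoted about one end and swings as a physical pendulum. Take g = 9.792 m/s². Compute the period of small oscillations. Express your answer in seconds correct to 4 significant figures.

For a physical pendulum T = 2π√(I/(mgd)), with d = 0.64850 m from pivot to centre of mass.
I_cm = mL²/12 = 1.924 × 1.297²/12 = 0.26971 kg·m²; I = I_cm + md² = 0.26971 + 1.924 × 0.64850² = 1.0789 kg·m².
T = 2π√(1.0789/(1.924 × 9.792 × 0.64850)) = 1.867 s.

1.867 s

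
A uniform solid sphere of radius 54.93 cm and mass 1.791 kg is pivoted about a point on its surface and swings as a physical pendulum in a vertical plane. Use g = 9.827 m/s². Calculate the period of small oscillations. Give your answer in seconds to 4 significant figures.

1.758 s

I_cm = (2/5)mr² = 0.21616 kg·m². The pivot is at distance d = 0.5493 m from the centre of mass.
By the parallel-axis theorem, I = I_cm + md² = 0.21616 + 0.54040 = 0.75656 kg·m².
T = 2π√(I/(mgd)) = 2π√(0.75656/(1.791 × 9.827 × 0.5493)) = 1.758 s.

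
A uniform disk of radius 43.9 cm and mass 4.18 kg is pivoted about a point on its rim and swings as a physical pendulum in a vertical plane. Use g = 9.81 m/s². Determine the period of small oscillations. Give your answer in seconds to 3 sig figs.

I_cm = ½mr² = 0.4028 kg·m². The pivot is at distance d = 0.439 m from the centre of mass.
By the parallel-axis theorem, I = I_cm + md² = 0.4028 + 0.8056 = 1.208 kg·m².
T = 2π√(I/(mgd)) = 2π√(1.208/(4.18 × 9.81 × 0.439)) = 1.63 s.

1.63 s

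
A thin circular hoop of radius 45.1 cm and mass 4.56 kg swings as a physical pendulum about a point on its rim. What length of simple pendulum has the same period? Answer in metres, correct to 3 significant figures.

0.902 m

The equivalent simple-pendulum length is L_eq = I/(md), where I is about the pivot and d = 0.4510 m.
I_cm = mR² = 0.9275 kg·m², so I = I_cm + md² = 0.9275 + 0.9275 = 1.855 kg·m².
L_eq = 1.855/(4.56 × 0.4510) = 0.902 m.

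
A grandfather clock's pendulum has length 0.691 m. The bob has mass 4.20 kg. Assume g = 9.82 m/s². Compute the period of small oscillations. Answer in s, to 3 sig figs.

1.67 s

T = 2π√(L/g) = 2π√(0.691/9.82) = 2π × 0.2653 = 1.67 s.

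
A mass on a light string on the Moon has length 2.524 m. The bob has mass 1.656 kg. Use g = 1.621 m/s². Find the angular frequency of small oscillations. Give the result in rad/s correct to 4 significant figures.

0.8014 rad/s

ω = √(g/L) = √(1.621/2.524) = 0.8014 rad/s.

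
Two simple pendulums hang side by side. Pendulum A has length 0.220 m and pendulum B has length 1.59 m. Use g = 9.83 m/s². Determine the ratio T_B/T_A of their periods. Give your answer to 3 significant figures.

2.69

T ∝ √L, so T_B/T_A = √(L_B/L_A) = √(1.59/0.220) = 2.69.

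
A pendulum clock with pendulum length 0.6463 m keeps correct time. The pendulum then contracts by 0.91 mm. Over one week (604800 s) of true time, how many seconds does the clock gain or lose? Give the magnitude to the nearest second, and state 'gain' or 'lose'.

gain 426 s

T ∝ √L, so T'/T = √(0.64539/0.6463) = 0.999296.
In 604800 s of true time the clock registers 604800/0.999296 = 605226.2 s, so it gains 426 s.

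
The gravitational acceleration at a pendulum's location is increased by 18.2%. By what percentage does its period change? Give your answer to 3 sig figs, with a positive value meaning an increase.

T ∝ 1/√g, so T'/T = 1/√(1.182) = 0.9198.
Percentage change in T = (0.9198 − 1) × 100% = -8.02%.

-8.02%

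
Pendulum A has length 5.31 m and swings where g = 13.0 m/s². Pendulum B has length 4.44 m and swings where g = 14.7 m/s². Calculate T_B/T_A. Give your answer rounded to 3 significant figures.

T = 2π√(L/g), so T_B/T_A = √((L_B/g_B)/(L_A/g_A)) = √((4.44/14.7)/(5.31/13.0)) = 0.860.

0.860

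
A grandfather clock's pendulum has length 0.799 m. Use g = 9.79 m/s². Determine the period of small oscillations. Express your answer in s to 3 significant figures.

T = 2π√(L/g) = 2π√(0.799/9.79) = 2π × 0.2857 = 1.79 s.

1.79 s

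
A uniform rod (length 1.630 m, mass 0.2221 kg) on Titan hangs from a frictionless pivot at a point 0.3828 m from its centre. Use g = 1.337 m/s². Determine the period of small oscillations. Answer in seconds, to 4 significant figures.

For a physical pendulum T = 2π√(I/(mgd)), with d = 0.38280 m from pivot to centre of mass.
I_cm = mL²/12 = 0.2221 × 1.630²/12 = 0.049175 kg·m²; I = I_cm + md² = 0.049175 + 0.2221 × 0.38280² = 0.081720 kg·m².
T = 2π√(0.081720/(0.2221 × 1.337 × 0.38280)) = 5.327 s.

5.327 s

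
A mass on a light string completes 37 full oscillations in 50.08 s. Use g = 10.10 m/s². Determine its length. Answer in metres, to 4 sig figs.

T = 50.08/37 = 1.3535 s.
From T = 2π√(L/g), L = gT²/(4π²) = 10.10 × 1.3535²/(4π²) = 0.4687 m.

0.4687 m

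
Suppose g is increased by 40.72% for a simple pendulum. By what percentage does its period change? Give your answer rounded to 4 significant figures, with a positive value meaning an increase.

T ∝ 1/√g, so T'/T = 1/√(1.4072) = 0.84299.
Percentage change in T = (0.84299 − 1) × 100% = -15.70%.

-15.70%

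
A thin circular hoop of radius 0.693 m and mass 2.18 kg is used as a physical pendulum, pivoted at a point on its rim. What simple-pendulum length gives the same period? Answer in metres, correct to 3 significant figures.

1.39 m

The equivalent simple-pendulum length is L_eq = I/(md), where I is about the pivot and d = 0.6930 m.
I_cm = mR² = 1.047 kg·m², so I = I_cm + md² = 1.047 + 1.047 = 2.094 kg·m².
L_eq = 2.094/(2.18 × 0.6930) = 1.39 m.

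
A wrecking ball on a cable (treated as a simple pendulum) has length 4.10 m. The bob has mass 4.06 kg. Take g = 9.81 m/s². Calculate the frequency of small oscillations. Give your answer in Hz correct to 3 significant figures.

T = 2π√(L/g) = 2π√(4.10/9.81) = 4.062 s, so f = 1/T = 0.246 Hz.

0.246 Hz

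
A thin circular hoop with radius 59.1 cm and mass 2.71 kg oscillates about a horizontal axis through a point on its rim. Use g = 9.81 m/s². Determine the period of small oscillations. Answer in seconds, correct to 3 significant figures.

2.18 s

I_cm = mr² = 0.9466 kg·m². The pivot is at distance d = 0.591 m from the centre of mass.
By the parallel-axis theorem, I = I_cm + md² = 0.9466 + 0.9466 = 1.893 kg·m².
T = 2π√(I/(mgd)) = 2π√(1.893/(2.71 × 9.81 × 0.591)) = 2.18 s.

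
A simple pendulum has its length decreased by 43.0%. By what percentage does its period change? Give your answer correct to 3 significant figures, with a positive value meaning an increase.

T ∝ √L, so T'/T = √(0.5700) = 0.7550.
Percentage change in T = (0.7550 − 1) × 100% = -24.5%.

-24.5%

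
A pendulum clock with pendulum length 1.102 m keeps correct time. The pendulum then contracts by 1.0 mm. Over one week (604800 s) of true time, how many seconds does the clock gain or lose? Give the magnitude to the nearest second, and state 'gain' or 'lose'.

T ∝ √L, so T'/T = √(1.10100/1.102) = 0.999546.
In 604800 s of true time the clock registers 604800/0.999546 = 605074.6 s, so it gains 275 s.

gain 275 s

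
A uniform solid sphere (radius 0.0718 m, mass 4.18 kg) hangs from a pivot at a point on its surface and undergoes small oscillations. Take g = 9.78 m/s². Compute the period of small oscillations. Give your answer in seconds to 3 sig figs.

0.637 s

I_cm = (2/5)mr² = 0.008620 kg·m². The pivot is at distance d = 0.0718 m from the centre of mass.
By the parallel-axis theorem, I = I_cm + md² = 0.008620 + 0.02155 = 0.03017 kg·m².
T = 2π√(I/(mgd)) = 2π√(0.03017/(4.18 × 9.78 × 0.0718)) = 0.637 s.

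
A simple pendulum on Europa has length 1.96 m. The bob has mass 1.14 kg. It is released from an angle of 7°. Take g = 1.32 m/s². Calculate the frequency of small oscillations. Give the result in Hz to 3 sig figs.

0.131 Hz

T = 2π√(L/g) = 2π√(1.96/1.32) = 7.656 s, so f = 1/T = 0.131 Hz.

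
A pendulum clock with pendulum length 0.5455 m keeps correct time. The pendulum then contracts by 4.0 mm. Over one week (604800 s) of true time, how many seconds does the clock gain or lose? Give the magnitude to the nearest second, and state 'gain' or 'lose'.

gain 2230 s

T ∝ √L, so T'/T = √(0.54150/0.5455) = 0.996327.
In 604800 s of true time the clock registers 604800/0.996327 = 607029.7 s, so it gains 2230 s.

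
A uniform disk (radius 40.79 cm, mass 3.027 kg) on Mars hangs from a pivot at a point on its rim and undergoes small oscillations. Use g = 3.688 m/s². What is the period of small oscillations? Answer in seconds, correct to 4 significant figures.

2.559 s

I_cm = ½mr² = 0.25182 kg·m². The pivot is at distance d = 0.4079 m from the centre of mass.
By the parallel-axis theorem, I = I_cm + md² = 0.25182 + 0.50364 = 0.75546 kg·m².
T = 2π√(I/(mgd)) = 2π√(0.75546/(3.027 × 3.688 × 0.4079)) = 2.559 s.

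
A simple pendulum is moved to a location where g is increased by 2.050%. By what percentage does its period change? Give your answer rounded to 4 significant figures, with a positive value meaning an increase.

T ∝ 1/√g, so T'/T = 1/√(1.0205) = 0.98990.
Percentage change in T = (0.98990 − 1) × 100% = -1.010%.

-1.010%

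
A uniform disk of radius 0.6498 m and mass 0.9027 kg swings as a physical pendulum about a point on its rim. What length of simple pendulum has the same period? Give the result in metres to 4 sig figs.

0.9747 m

The equivalent simple-pendulum length is L_eq = I/(md), where I is about the pivot and d = 0.64980 m.
I_cm = ½mR² = 0.19058 kg·m², so I = I_cm + md² = 0.19058 + 0.38116 = 0.57173 kg·m².
L_eq = 0.57173/(0.9027 × 0.64980) = 0.9747 m.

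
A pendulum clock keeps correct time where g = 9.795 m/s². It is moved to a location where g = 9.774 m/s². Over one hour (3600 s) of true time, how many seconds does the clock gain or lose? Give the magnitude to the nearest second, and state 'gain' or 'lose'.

The clock's period scales as T ∝ 1/√g, so T'/T = √(9.795/9.774) = 1.00107.
In 3600 s of true time the clock registers 3600/1.00107 = 3596.1 s, so it loses 4 s.

lose 4 s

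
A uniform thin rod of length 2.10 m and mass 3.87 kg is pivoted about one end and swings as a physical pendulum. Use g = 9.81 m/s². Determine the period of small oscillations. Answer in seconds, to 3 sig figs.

For a physical pendulum T = 2π√(I/(mgd)), with d = 1.050 m from pivot to centre of mass.
I_cm = mL²/12 = 3.87 × 2.10²/12 = 1.422 kg·m²; I = I_cm + md² = 1.422 + 3.87 × 1.050² = 5.689 kg·m².
T = 2π√(5.689/(3.87 × 9.81 × 1.050)) = 2.37 s.

2.37 s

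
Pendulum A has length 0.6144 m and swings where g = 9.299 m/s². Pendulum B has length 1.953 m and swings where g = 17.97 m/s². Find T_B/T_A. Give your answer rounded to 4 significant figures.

T = 2π√(L/g), so T_B/T_A = √((L_B/g_B)/(L_A/g_A)) = √((1.953/17.97)/(0.6144/9.299)) = 1.283.

1.283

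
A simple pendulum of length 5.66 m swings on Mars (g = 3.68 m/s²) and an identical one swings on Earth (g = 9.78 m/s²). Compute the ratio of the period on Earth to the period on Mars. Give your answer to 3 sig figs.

0.613

T ∝ 1/√g, so T₂/T₁ = √(g₁/g₂) = √(3.68/9.78) = 0.613.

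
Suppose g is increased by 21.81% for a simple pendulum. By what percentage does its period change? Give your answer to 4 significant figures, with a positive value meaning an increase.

T ∝ 1/√g, so T'/T = 1/√(1.2181) = 0.90606.
Percentage change in T = (0.90606 − 1) × 100% = -9.394%.

-9.394%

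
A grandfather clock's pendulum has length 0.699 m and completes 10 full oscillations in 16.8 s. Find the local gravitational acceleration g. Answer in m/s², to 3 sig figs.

9.78 m/s²

T = 16.8/10 = 1.680 s.
From T = 2π√(L/g), g = 4π²L/T² = 4π² × 0.699/1.680² = 9.78 m/s².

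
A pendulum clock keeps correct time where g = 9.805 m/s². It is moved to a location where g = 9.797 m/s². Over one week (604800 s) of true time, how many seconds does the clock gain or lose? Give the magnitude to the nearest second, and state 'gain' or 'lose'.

lose 247 s

The clock's period scales as T ∝ 1/√g, so T'/T = √(9.805/9.797) = 1.00041.
In 604800 s of true time the clock registers 604800/1.00041 = 604553.2 s, so it loses 247 s.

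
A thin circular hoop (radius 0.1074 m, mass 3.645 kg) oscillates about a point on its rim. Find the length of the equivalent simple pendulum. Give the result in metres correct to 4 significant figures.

0.2148 m

The equivalent simple-pendulum length is L_eq = I/(md), where I is about the pivot and d = 0.10740 m.
I_cm = mR² = 0.042044 kg·m², so I = I_cm + md² = 0.042044 + 0.042044 = 0.084088 kg·m².
L_eq = 0.084088/(3.645 × 0.10740) = 0.2148 m.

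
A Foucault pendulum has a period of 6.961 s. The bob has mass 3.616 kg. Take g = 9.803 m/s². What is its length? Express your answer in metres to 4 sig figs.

12.03 m

From T = 2π√(L/g), L = gT²/(4π²) = 9.803 × 6.9610²/(4π²) = 12.03 m.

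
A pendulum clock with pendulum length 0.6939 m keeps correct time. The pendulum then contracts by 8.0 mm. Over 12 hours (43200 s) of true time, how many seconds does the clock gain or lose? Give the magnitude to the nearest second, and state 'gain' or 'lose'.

T ∝ √L, so T'/T = √(0.68590/0.6939) = 0.994219.
In 43200 s of true time the clock registers 43200/0.994219 = 43451.2 s, so it gains 251 s.

gain 251 s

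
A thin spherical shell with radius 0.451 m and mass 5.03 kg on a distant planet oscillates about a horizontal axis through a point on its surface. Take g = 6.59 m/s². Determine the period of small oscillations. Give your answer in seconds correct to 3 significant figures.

2.12 s

I_cm = (2/3)mr² = 0.6821 kg·m². The pivot is at distance d = 0.451 m from the centre of mass.
By the parallel-axis theorem, I = I_cm + md² = 0.6821 + 1.023 = 1.705 kg·m².
T = 2π√(I/(mgd)) = 2π√(1.705/(5.03 × 6.59 × 0.451)) = 2.12 s.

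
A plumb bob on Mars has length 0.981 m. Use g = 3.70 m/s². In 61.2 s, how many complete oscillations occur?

T = 2π√(L/g) = 2π√(0.981/3.70) = 3.235 s.
Number of complete oscillations = ⌊61.2/3.235⌋ = ⌊18.92⌋ = 18.

18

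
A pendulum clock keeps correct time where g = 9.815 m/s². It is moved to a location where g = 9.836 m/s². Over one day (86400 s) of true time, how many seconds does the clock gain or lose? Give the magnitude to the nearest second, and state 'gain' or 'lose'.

gain 92 s

The clock's period scales as T ∝ 1/√g, so T'/T = √(9.815/9.836) = 0.998932.
In 86400 s of true time the clock registers 86400/0.998932 = 86492.4 s, so it gains 92 s.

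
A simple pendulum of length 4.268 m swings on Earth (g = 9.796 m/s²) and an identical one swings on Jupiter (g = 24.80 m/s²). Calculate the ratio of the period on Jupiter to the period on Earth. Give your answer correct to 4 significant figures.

0.6285

T ∝ 1/√g, so T₂/T₁ = √(g₁/g₂) = √(9.796/24.80) = 0.6285.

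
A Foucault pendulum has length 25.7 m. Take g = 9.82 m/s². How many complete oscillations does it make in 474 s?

T = 2π√(L/g) = 2π√(25.7/9.82) = 10.16 s.
Number of complete oscillations = ⌊474/10.16⌋ = ⌊46.63⌋ = 46.

46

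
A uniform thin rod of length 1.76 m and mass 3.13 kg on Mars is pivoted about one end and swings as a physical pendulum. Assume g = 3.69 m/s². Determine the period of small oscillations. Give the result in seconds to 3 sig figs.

3.54 s

For a physical pendulum T = 2π√(I/(mgd)), with d = 0.8800 m from pivot to centre of mass.
I_cm = mL²/12 = 3.13 × 1.76²/12 = 0.8080 kg·m²; I = I_cm + md² = 0.8080 + 3.13 × 0.8800² = 3.232 kg·m².
T = 2π√(3.232/(3.13 × 3.69 × 0.8800)) = 3.54 s.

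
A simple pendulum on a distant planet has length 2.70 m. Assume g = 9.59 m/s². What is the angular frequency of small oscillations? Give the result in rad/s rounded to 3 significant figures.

1.88 rad/s

ω = √(g/L) = √(9.59/2.70) = 1.88 rad/s.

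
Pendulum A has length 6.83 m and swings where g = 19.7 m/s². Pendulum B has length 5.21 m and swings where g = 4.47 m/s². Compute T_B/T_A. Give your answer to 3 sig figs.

T = 2π√(L/g), so T_B/T_A = √((L_B/g_B)/(L_A/g_A)) = √((5.21/4.47)/(6.83/19.7)) = 1.83.

1.83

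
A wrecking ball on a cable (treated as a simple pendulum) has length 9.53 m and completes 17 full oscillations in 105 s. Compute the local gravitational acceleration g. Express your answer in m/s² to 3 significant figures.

9.86 m/s²

T = 105/17 = 6.176 s.
From T = 2π√(L/g), g = 4π²L/T² = 4π² × 9.53/6.176² = 9.86 m/s².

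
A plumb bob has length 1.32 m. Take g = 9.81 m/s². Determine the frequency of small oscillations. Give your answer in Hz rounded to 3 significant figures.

0.434 Hz

T = 2π√(L/g) = 2π√(1.32/9.81) = 2.305 s, so f = 1/T = 0.434 Hz.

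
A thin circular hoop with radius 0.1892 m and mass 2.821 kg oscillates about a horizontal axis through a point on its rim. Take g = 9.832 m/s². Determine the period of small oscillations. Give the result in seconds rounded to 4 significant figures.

I_cm = mr² = 0.10098 kg·m². The pivot is at distance d = 0.1892 m from the centre of mass.
By the parallel-axis theorem, I = I_cm + md² = 0.10098 + 0.10098 = 0.20196 kg·m².
T = 2π√(I/(mgd)) = 2π√(0.20196/(2.821 × 9.832 × 0.1892)) = 1.233 s.

1.233 s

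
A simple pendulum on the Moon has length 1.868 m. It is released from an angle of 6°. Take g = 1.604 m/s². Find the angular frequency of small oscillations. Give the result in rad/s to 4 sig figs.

0.9266 rad/s

ω = √(g/L) = √(1.604/1.868) = 0.9266 rad/s.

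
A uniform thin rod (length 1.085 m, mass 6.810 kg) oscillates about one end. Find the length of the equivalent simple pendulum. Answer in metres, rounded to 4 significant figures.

The equivalent simple-pendulum length is L_eq = I/(md), where I is about the pivot and d = 0.54250 m.
I_cm = (1/12)mL² = 0.66808 kg·m², so I = I_cm + md² = 0.66808 + 2.0042 = 2.6723 kg·m².
L_eq = 2.6723/(6.810 × 0.54250) = 0.7233 m.

0.7233 m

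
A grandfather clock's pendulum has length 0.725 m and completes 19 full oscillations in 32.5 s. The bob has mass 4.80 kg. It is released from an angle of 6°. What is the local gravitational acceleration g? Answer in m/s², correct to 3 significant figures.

9.78 m/s²

T = 32.5/19 = 1.711 s.
From T = 2π√(L/g), g = 4π²L/T² = 4π² × 0.725/1.711² = 9.78 m/s².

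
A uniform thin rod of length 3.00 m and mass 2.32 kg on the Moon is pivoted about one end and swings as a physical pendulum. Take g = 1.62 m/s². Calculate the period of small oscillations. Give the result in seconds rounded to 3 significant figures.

6.98 s

For a physical pendulum T = 2π√(I/(mgd)), with d = 1.500 m from pivot to centre of mass.
I_cm = mL²/12 = 2.32 × 3.00²/12 = 1.740 kg·m²; I = I_cm + md² = 1.740 + 2.32 × 1.500² = 6.960 kg·m².
T = 2π√(6.960/(2.32 × 1.62 × 1.500)) = 6.98 s.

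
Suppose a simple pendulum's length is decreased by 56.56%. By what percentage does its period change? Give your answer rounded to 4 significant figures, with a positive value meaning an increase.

-34.09%

T ∝ √L, so T'/T = √(0.43440) = 0.65909.
Percentage change in T = (0.65909 − 1) × 100% = -34.09%.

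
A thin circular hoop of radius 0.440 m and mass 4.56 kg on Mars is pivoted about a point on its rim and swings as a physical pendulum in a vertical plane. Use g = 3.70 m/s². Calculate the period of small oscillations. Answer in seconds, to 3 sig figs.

I_cm = mr² = 0.8828 kg·m². The pivot is at distance d = 0.440 m from the centre of mass.
By the parallel-axis theorem, I = I_cm + md² = 0.8828 + 0.8828 = 1.766 kg·m².
T = 2π√(I/(mgd)) = 2π√(1.766/(4.56 × 3.70 × 0.440)) = 3.06 s.

3.06 s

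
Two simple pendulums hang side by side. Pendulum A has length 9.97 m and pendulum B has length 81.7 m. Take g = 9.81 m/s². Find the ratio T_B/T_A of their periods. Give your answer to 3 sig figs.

T ∝ √L, so T_B/T_A = √(L_B/L_A) = √(81.7/9.97) = 2.86.

2.86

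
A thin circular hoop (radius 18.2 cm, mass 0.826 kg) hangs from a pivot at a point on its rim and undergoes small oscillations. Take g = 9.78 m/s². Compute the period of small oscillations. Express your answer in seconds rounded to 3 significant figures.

I_cm = mr² = 0.02736 kg·m². The pivot is at distance d = 0.182 m from the centre of mass.
By the parallel-axis theorem, I = I_cm + md² = 0.02736 + 0.02736 = 0.05472 kg·m².
T = 2π√(I/(mgd)) = 2π√(0.05472/(0.826 × 9.78 × 0.182)) = 1.21 s.

1.21 s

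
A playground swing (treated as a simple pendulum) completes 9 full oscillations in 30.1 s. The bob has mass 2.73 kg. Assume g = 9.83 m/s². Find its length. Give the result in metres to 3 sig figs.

2.79 m

T = 30.1/9 = 3.344 s.
From T = 2π√(L/g), L = gT²/(4π²) = 9.83 × 3.344²/(4π²) = 2.79 m.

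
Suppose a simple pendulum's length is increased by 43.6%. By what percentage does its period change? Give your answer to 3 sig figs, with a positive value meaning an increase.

T ∝ √L, so T'/T = √(1.436) = 1.198.
Percentage change in T = (1.198 − 1) × 100% = 19.8%.

19.8%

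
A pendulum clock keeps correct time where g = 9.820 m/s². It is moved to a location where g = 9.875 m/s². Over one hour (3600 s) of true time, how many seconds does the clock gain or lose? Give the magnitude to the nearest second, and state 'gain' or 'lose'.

gain 10 s

The clock's period scales as T ∝ 1/√g, so T'/T = √(9.820/9.875) = 0.997211.
In 3600 s of true time the clock registers 3600/0.997211 = 3610.1 s, so it gains 10 s.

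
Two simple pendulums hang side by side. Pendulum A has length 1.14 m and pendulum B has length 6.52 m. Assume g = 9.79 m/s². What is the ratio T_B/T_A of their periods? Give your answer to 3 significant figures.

2.39

T ∝ √L, so T_B/T_A = √(L_B/L_A) = √(6.52/1.14) = 2.39.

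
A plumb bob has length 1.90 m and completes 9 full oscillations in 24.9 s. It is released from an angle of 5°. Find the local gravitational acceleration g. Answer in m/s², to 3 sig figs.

T = 24.9/9 = 2.767 s.
From T = 2π√(L/g), g = 4π²L/T² = 4π² × 1.90/2.767² = 9.80 m/s².

9.80 m/s²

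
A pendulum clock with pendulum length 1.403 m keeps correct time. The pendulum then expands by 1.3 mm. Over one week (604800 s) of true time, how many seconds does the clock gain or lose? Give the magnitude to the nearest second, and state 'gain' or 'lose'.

lose 280 s

T ∝ √L, so T'/T = √(1.40430/1.403) = 1.00046.
In 604800 s of true time the clock registers 604800/1.00046 = 604520.0 s, so it loses 280 s.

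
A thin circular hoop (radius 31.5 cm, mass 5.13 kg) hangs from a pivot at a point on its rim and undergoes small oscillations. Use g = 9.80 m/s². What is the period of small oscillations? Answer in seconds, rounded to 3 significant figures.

1.59 s

I_cm = mr² = 0.5090 kg·m². The pivot is at distance d = 0.315 m from the centre of mass.
By the parallel-axis theorem, I = I_cm + md² = 0.5090 + 0.5090 = 1.018 kg·m².
T = 2π√(I/(mgd)) = 2π√(1.018/(5.13 × 9.80 × 0.315)) = 1.59 s.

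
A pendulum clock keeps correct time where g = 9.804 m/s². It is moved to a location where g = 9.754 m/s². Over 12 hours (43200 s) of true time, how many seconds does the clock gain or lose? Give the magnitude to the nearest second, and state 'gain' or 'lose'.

lose 110 s

The clock's period scales as T ∝ 1/√g, so T'/T = √(9.804/9.754) = 1.00256.
In 43200 s of true time the clock registers 43200/1.00256 = 43089.7 s, so it loses 110 s.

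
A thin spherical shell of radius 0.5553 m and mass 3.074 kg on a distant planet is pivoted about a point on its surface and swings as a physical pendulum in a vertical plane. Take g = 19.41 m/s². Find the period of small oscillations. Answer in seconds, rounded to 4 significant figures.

1.372 s

I_cm = (2/3)mr² = 0.63193 kg·m². The pivot is at distance d = 0.5553 m from the centre of mass.
By the parallel-axis theorem, I = I_cm + md² = 0.63193 + 0.94789 = 1.5798 kg·m².
T = 2π√(I/(mgd)) = 2π√(1.5798/(3.074 × 19.41 × 0.5553)) = 1.372 s.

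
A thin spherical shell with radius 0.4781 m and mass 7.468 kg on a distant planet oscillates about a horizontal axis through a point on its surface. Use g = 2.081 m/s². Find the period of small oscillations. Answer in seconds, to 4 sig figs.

3.888 s

I_cm = (2/3)mr² = 1.1380 kg·m². The pivot is at distance d = 0.4781 m from the centre of mass.
By the parallel-axis theorem, I = I_cm + md² = 1.1380 + 1.7070 = 2.8451 kg·m².
T = 2π√(I/(mgd)) = 2π√(2.8451/(7.468 × 2.081 × 0.4781)) = 3.888 s.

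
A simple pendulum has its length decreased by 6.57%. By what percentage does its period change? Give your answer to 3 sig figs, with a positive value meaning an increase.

-3.34%

T ∝ √L, so T'/T = √(0.9343) = 0.9666.
Percentage change in T = (0.9666 − 1) × 100% = -3.34%.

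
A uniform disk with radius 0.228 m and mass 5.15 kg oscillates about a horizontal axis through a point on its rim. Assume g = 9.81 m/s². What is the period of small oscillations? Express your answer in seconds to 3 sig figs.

1.17 s

I_cm = ½mr² = 0.1339 kg·m². The pivot is at distance d = 0.228 m from the centre of mass.
By the parallel-axis theorem, I = I_cm + md² = 0.1339 + 0.2677 = 0.4016 kg·m².
T = 2π√(I/(mgd)) = 2π√(0.4016/(5.15 × 9.81 × 0.228)) = 1.17 s.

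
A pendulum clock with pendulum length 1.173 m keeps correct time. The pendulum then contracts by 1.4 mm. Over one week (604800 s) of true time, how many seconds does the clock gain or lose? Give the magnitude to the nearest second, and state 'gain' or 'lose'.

T ∝ √L, so T'/T = √(1.17160/1.173) = 0.999403.
In 604800 s of true time the clock registers 604800/0.999403 = 605161.2 s, so it gains 361 s.

gain 361 s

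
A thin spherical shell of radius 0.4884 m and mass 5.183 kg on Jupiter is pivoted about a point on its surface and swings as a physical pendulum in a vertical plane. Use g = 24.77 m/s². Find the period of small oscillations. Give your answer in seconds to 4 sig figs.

I_cm = (2/3)mr² = 0.82422 kg·m². The pivot is at distance d = 0.4884 m from the centre of mass.
By the parallel-axis theorem, I = I_cm + md² = 0.82422 + 1.2363 = 2.0605 kg·m².
T = 2π√(I/(mgd)) = 2π√(2.0605/(5.183 × 24.77 × 0.4884)) = 1.139 s.

1.139 s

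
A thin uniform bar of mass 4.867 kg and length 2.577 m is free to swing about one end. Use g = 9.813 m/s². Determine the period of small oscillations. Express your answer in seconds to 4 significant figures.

For a physical pendulum T = 2π√(I/(mgd)), with d = 1.2885 m from pivot to centre of mass.
I_cm = mL²/12 = 4.867 × 2.577²/12 = 2.6935 kg·m²; I = I_cm + md² = 2.6935 + 4.867 × 1.2885² = 10.774 kg·m².
T = 2π√(10.774/(4.867 × 9.813 × 1.2885)) = 2.629 s.

2.629 s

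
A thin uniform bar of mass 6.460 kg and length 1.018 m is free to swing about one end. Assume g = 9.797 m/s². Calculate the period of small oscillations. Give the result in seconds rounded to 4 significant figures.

1.654 s

For a physical pendulum T = 2π√(I/(mgd)), with d = 0.50900 m from pivot to centre of mass.
I_cm = mL²/12 = 6.460 × 1.018²/12 = 0.55789 kg·m²; I = I_cm + md² = 0.55789 + 6.460 × 0.50900² = 2.2316 kg·m².
T = 2π√(2.2316/(6.460 × 9.797 × 0.50900)) = 1.654 s.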